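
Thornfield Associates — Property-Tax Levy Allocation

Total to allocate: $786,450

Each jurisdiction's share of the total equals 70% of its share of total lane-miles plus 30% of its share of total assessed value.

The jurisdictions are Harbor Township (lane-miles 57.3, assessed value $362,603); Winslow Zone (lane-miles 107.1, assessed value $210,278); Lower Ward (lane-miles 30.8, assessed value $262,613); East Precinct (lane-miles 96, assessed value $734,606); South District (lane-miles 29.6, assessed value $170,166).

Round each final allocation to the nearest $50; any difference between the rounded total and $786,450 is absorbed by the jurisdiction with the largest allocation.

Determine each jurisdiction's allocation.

Harbor Township: $147,500; Winslow Zone: $212,300; Lower Ward: $88,450; East Precinct: $264,350; South District: $73,850

Totals — lane-miles 320.8, assessed value 1,740,266.
Composite weights (70% lane-miles + 30% assessed value): Harbor Township 0.1875; Winslow Zone 0.2699; Lower Ward 0.1125; East Precinct 0.3361; South District 0.0939.
Pro-rata amounts: Harbor Township 147,490.34; Winslow Zone 212,299.26; Lower Ward 88,458.45; East Precinct 264,336.19; South District 73,865.75.
After rounding ($50): Harbor Township $147,500; Winslow Zone $212,300; Lower Ward $88,450; East Precinct $264,350; South District $73,850. Sum = $786,450.
Sum already equals the total — no adjustment.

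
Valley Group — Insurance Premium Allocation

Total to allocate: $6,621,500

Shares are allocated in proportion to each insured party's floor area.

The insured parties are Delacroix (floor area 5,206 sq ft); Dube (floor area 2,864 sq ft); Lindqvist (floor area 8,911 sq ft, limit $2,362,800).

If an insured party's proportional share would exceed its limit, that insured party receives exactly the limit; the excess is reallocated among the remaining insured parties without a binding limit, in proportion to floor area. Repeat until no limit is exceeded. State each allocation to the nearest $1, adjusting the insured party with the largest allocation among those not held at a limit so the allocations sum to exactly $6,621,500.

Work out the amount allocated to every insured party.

Delacroix: $2,747,310 | Dube: $1,511,390 | Lindqvist: $2,362,800

Total floor area = 16,981.
Proportional shares (ignoring caps): Delacroix 2,030,005.83; Dube 1,116,776.16; Lindqvist 3,474,718.01.
Cap binds for Lindqvist ($2,362,800); balance $4,258,700 reallocated over remaining floor area 8,070.
Shares after redistribution: Delacroix 2,747,310.06 → $2,747,310; Dube 1,511,389.94 → $1,511,390.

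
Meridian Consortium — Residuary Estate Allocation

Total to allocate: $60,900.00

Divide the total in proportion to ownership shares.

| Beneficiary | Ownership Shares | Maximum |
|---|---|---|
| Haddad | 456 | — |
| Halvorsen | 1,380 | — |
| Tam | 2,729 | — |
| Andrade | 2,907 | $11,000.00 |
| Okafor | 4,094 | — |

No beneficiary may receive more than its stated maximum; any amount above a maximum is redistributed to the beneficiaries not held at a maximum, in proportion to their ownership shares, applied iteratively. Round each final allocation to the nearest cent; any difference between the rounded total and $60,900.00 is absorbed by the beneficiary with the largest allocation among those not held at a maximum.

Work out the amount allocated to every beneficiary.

Sum of ownership shares: 11,566.
Unconstrained shares: Haddad 2,401.0375; Halvorsen 7,266.2978; Tam 14,369.3671; Andrade 15,306.6142; Okafor 21,556.6834.
Capped: Andrade ($11,000.00); residual $49,900.00 reallocated over remaining ownership shares 8,659.
Redistributed shares: Haddad 2,627.8323 → $2,627.83; Halvorsen 7,952.6504 → $7,952.65; Tam 15,726.6543 → $15,726.65; Okafor 23,592.8629 → $23,592.86.
Rounding difference +$0.01 applied to Okafor → $23,592.87.

Haddad: $2,627.83 · Halvorsen: $7,952.65 · Tam: $15,726.65 · Andrade: $11,000.00 · Okafor: $23,592.87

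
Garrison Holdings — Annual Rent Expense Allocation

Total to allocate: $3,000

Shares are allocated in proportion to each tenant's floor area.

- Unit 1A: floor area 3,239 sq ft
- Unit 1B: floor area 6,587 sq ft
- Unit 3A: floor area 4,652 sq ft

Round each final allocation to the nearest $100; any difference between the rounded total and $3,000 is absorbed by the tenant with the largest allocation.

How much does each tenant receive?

Unit 1A: $700 · Unit 1B: $1,300 · Unit 3A: $1,000

Total floor area = 14,478.
Unrounded shares: Unit 1A 3,239/14,478 × $3,000 = 671.16; Unit 1B 6,587/14,478 × $3,000 = 1,364.90; Unit 3A 4,652/14,478 × $3,000 = 963.95.
After rounding ($100): Unit 1A $700; Unit 1B $1,400; Unit 3A $1,000. Sum = $3,100.
Difference $3,000 − $3,100 = −$100 applied to largest allocation (Unit 1B): Unit 1B becomes $1,300.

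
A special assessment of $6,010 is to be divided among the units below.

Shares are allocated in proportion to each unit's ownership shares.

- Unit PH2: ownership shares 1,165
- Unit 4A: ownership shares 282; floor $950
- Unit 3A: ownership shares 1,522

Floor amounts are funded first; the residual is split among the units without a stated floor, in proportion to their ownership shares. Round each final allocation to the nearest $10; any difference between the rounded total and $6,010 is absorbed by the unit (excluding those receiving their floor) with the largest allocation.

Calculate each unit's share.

Minimums first: Unit 4A $950. Balance $5,060.
Balance split over remaining ownership shares 2,687: Unit PH2 2,193.86 → $2,190; Unit 3A 2,866.14 → $2,870.

Unit PH2: $2,190 · Unit 4A: $950 · Unit 3A: $2,870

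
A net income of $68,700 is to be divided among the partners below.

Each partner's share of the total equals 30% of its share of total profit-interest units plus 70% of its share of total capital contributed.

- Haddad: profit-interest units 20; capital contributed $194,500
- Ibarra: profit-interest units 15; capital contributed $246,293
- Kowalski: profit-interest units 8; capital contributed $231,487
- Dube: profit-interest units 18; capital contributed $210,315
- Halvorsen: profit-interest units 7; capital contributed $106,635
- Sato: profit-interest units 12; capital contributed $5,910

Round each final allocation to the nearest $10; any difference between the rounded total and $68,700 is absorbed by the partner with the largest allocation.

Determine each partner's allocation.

Totals — profit-interest units 80, capital contributed 995,140.
Combined weights (30% profit-interest units + 70% capital contributed): Haddad 0.2118; Ibarra 0.2295; Kowalski 0.1928; Dube 0.2154; Halvorsen 0.1013; Sato 0.0492.
Raw shares: Haddad 14,551.69; Ibarra 15,766.45; Kowalski 13,247.58; Dube 14,800.69; Halvorsen 6,956.50; Sato 3,377.10.
Rounded to nearest $10: Haddad $14,550; Ibarra $15,770; Kowalski $13,250; Dube $14,800; Halvorsen $6,960; Sato $3,380. Sum = $68,710.
Difference $68,700 − $68,710 = −$10 applied to largest allocation (Ibarra): Ibarra becomes $15,760.

Haddad: $14,550 · Ibarra: $15,760 · Kowalski: $13,250 · Dube: $14,800 · Halvorsen: $6,960 · Sato: $3,380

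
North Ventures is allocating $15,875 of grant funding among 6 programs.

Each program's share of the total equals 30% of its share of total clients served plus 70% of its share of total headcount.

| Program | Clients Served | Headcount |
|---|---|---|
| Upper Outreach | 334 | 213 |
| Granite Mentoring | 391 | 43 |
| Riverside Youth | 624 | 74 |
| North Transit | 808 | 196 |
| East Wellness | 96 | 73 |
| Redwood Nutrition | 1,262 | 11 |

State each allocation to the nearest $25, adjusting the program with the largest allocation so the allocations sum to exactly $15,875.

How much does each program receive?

Upper Outreach: $4,325; Granite Mentoring: $1,325; Riverside Youth: $2,200; North Transit: $4,675; East Wellness: $1,450; Redwood Nutrition: $1,900

Clients served total 3,515; headcount total 610.
Composite weights (30% clients served + 70% headcount): Upper Outreach 0.2729; Granite Mentoring 0.0827; Riverside Youth 0.1382; North Transit 0.2939; East Wellness 0.0920; Redwood Nutrition 0.1203.
Raw shares: Upper Outreach 4,332.81; Granite Mentoring 1,313.11; Riverside Youth 2,193.54; North Transit 4,665.34; East Wellness 1,459.93; Redwood Nutrition 1,910.28.
Rounded to nearest $25: Upper Outreach $4,325; Granite Mentoring $1,325; Riverside Youth $2,200; North Transit $4,675; East Wellness $1,450; Redwood Nutrition $1,900. Sum = $15,875.
No rounding difference to absorb.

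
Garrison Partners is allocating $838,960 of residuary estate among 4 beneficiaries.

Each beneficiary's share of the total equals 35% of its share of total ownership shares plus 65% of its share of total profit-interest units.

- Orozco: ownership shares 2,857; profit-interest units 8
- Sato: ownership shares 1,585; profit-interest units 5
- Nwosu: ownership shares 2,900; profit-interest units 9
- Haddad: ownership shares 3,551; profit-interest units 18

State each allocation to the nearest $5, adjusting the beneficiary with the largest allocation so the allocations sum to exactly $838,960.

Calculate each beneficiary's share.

Totals — ownership shares 10,893, profit-interest units 40.
Composite weights (35% ownership shares + 65% profit-interest units): Orozco 0.2218; Sato 0.1322; Nwosu 0.2394; Haddad 0.4066.
Proportional shares: Orozco 186,079.22; Sato 110,891.38; Nwosu 200,871.44; Haddad 341,117.96.
After rounding ($5): Orozco $186,080; Sato $110,890; Nwosu $200,870; Haddad $341,120. Sum = $838,960.
Rounded total matches; no reconciliation needed.

Orozco: $186,080 · Sato: $110,890 · Nwosu: $200,870 · Haddad: $341,120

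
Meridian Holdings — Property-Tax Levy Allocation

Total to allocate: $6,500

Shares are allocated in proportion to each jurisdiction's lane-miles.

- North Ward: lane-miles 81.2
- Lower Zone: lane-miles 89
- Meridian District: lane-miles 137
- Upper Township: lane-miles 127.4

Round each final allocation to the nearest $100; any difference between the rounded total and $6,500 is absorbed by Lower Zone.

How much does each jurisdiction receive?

Sum of lane-miles: 434.6.
Raw shares: North Ward 81.2/434.6 × $6,500 = 1,214.45; Lower Zone 89/434.6 × $6,500 = 1,331.11; Meridian District 137/434.6 × $6,500 = 2,049.01; Upper Township 127.4/434.6 × $6,500 = 1,905.43.
After rounding ($100): North Ward $1,200; Lower Zone $1,300; Meridian District $2,000; Upper Township $1,900. Sum = $6,400.
Difference $6,500 − $6,400 = +$100 applied to Lower Zone: Lower Zone becomes $1,400.

North Ward: $1,200 · Lower Zone: $1,400 · Meridian District: $2,000 · Upper Township: $1,900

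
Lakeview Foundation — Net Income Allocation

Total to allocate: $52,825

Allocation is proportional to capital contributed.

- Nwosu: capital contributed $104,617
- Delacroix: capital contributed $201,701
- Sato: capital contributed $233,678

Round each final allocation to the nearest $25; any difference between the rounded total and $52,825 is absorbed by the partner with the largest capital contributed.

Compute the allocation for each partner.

Capital contributed total: 539,996.
Proportional shares: Nwosu 104,617/539,996 × $52,825 = 10,234.14; Delacroix 201,701/539,996 × $52,825 = 19,731.36; Sato 233,678/539,996 × $52,825 = 22,859.50.
At nearest $25: Nwosu $10,225; Delacroix $19,725; Sato $22,850. Sum = $52,800.
Difference $52,825 − $52,800 = +$25 applied to largest capital contributed (Sato): Sato becomes $22,875.

Nwosu: $10,225 · Delacroix: $19,725 · Sato: $22,875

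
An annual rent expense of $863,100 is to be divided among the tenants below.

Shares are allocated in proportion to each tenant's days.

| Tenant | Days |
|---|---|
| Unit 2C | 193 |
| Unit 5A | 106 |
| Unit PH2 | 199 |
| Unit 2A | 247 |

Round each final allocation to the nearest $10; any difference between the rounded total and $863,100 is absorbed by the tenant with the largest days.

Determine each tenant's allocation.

Combined days = 745.
Proportional shares: Unit 2C 193/745 × $863,100 = 223,595.03; Unit 5A 106/745 × $863,100 = 122,803.49; Unit PH2 199/745 × $863,100 = 230,546.17; Unit 2A 247/745 × $863,100 = 286,155.30.
At nearest $10: Unit 2C $223,600; Unit 5A $122,800; Unit PH2 $230,550; Unit 2A $286,160. Sum = $863,110.
Difference $863,100 − $863,110 = −$10 applied to largest days (Unit 2A): Unit 2A becomes $286,150.

Unit 2C: $223,600 | Unit 5A: $122,800 | Unit PH2: $230,550 | Unit 2A: $286,150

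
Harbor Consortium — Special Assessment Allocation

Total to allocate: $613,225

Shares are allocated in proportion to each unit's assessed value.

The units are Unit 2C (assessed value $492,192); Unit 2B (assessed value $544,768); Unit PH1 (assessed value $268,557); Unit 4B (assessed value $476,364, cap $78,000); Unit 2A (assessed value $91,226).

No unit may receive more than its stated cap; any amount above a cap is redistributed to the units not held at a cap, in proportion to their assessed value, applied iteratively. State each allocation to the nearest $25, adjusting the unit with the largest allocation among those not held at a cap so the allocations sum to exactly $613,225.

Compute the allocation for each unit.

Sum of assessed value: 1,873,107.
Pro-rata shares before constraints: Unit 2C 161,135.72; Unit 2B 178,348.25; Unit PH1 87,921.23; Unit 4B 155,953.89; Unit 2A 29,865.92.
Capped: Unit 4B ($78,000); residual $535,225 reallocated over remaining assessed value 1,396,743.
Redistributed shares: Unit 2C 188,605.54 → $188,600; Unit 2B 208,752.40 → $208,750; Unit PH1 102,909.71 → $102,900; Unit 2A 34,957.35 → $34,950.
Rounding difference +$25 applied to Unit 2B → $208,775.

Unit 2C: $188,600 · Unit 2B: $208,775 · Unit PH1: $102,900 · Unit 4B: $78,000 · Unit 2A: $34,950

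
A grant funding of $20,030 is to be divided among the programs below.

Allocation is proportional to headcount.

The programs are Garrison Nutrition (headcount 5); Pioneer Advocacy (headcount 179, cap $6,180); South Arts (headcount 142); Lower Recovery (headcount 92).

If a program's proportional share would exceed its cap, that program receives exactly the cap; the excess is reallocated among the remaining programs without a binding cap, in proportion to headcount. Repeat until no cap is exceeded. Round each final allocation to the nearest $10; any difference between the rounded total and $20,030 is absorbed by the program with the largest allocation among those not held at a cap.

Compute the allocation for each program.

Combined headcount = 418.
Proportional shares (ignoring caps): Garrison Nutrition 239.59; Pioneer Advocacy 8,577.44; South Arts 6,804.45; Lower Recovery 4,408.52.
Capped: Pioneer Advocacy ($6,180); residual $13,850 reallocated over remaining headcount 239.
Redistributed shares: Garrison Nutrition 289.75 → $290; South Arts 8,228.87 → $8,230; Lower Recovery 5,331.38 → $5,330.

Garrison Nutrition: $290 · Pioneer Advocacy: $6,180 · South Arts: $8,230 · Lower Recovery: $5,330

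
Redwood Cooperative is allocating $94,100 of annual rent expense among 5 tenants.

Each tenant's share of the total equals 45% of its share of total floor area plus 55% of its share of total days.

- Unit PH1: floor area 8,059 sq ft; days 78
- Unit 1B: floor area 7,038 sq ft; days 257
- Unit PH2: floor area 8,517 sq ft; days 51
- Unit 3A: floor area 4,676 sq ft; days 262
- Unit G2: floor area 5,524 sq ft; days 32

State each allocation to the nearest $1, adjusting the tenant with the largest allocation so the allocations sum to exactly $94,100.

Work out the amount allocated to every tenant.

Unit PH1: $16,029 | Unit 1B: $28,374 | Unit PH2: $14,547 | Unit 3A: $25,797 | Unit G2: $9,353

Floor area total 33,814; days total 680.
Blended shares (45% floor area + 55% days): Unit PH1 0.1703; Unit 1B 0.3015; Unit PH2 0.1546; Unit 3A 0.2741; Unit G2 0.0994.
Pro-rata amounts: Unit PH1 16,028.82; Unit 1B 28,373.98; Unit PH2 14,547.40; Unit 3A 25,796.61; Unit G2 9,353.19.
Rounded to nearest $1: Unit PH1 $16,029; Unit 1B $28,374; Unit PH2 $14,547; Unit 3A $25,797; Unit G2 $9,353. Sum = $94,100.
Sum already equals the total — no adjustment.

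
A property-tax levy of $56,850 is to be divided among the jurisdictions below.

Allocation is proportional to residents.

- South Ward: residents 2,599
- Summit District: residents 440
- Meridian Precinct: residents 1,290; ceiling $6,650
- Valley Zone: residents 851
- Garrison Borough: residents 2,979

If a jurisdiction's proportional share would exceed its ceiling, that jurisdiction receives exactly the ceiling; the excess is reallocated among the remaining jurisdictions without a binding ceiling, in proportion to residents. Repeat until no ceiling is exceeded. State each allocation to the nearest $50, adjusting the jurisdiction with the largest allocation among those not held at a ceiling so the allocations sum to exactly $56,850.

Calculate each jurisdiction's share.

Residents total: 8,159.
Unconstrained shares: South Ward 18,109.22; Summit District 3,065.82; Meridian Precinct 8,988.42; Valley Zone 5,929.57; Garrison Borough 20,756.97.
Cap binds for Meridian Precinct ($6,650); balance $50,200 reallocated over remaining residents 6,869.
Shares after redistribution: South Ward 18,994.00 → $19,000; Summit District 3,215.61 → $3,200; Valley Zone 6,219.28 → $6,200; Garrison Borough 21,771.12 → $21,750.
Rounding difference +$50 applied to Garrison Borough → $21,800.

South Ward: $19,000 | Summit District: $3,200 | Meridian Precinct: $6,650 | Valley Zone: $6,200 | Garrison Borough: $21,800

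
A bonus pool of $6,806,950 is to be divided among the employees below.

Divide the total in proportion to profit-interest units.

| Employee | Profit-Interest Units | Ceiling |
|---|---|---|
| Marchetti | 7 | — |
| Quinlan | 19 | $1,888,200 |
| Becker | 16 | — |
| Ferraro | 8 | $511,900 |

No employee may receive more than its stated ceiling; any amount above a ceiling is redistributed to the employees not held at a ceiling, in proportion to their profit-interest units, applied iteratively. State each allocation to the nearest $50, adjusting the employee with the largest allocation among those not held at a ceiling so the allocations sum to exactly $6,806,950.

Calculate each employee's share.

Profit-interest units total: 50.
Pro-rata shares before constraints: Marchetti 952,973.00; Quinlan 2,586,641.00; Becker 2,178,224.00; Ferraro 1,089,112.00.
Cap binds for Quinlan ($1,888,200), Ferraro ($511,900); remaining pool $4,406,850 reallocated over remaining profit-interest units 23.
Remaining shares: Marchetti 1,341,215.22 → $1,341,200; Becker 3,065,634.78 → $3,065,650.

Marchetti: $1,341,200 | Quinlan: $1,888,200 | Becker: $3,065,650 | Ferraro: $511,900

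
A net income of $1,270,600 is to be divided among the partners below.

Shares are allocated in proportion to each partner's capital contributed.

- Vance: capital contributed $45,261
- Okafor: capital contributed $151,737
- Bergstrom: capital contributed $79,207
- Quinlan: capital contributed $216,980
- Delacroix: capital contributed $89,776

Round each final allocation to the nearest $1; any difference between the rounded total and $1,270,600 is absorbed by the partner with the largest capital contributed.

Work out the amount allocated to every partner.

Sum of capital contributed: 582,961.
Pro-rata amounts: Vance 45,261/582,961 × $1,270,600 = 98,649.18; Okafor 151,737/582,961 × $1,270,600 = 330,720.29; Bergstrom 79,207/582,961 × $1,270,600 = 172,636.62; Quinlan 216,980/582,961 × $1,270,600 = 472,921.496; Delacroix 89,776/582,961 × $1,270,600 = 195,672.41.
After rounding ($1): Vance $98,649; Okafor $330,720; Bergstrom $172,637; Quinlan $472,921; Delacroix $195,672. Sum = $1,270,599.
Difference $1,270,600 − $1,270,599 = +$1 applied to largest capital contributed (Quinlan): Quinlan becomes $472,922.

Vance: $98,649; Okafor: $330,720; Bergstrom: $172,637; Quinlan: $472,922; Delacroix: $195,672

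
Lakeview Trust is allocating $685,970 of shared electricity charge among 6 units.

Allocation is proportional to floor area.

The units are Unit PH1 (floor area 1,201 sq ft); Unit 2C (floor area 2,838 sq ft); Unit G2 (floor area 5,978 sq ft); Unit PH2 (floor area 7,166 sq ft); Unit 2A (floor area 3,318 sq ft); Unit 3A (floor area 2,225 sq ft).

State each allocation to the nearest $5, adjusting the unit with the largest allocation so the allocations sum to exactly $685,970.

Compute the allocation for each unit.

Combined floor area = 22,726.
Pro-rata amounts: Unit PH1 1,201/22,726 × $685,970 = 36,251.43; Unit 2C 2,838/22,726 × $685,970 = 85,663.24; Unit G2 5,978/22,726 × $685,970 = 180,442.17; Unit PH2 7,166/22,726 × $685,970 = 216,301.20; Unit 2A 3,318/22,726 × $685,970 = 100,151.74; Unit 3A 2,225/22,726 × $685,970 = 67,160.22.
After rounding ($5): Unit PH1 $36,250; Unit 2C $85,665; Unit G2 $180,440; Unit PH2 $216,300; Unit 2A $100,150; Unit 3A $67,160. Sum = $685,965.
Difference $685,970 − $685,965 = +$5 applied to largest allocation (Unit PH2): Unit PH2 becomes $216,305.

Unit PH1: $36,250 · Unit 2C: $85,665 · Unit G2: $180,440 · Unit PH2: $216,305 · Unit 2A: $100,150 · Unit 3A: $67,160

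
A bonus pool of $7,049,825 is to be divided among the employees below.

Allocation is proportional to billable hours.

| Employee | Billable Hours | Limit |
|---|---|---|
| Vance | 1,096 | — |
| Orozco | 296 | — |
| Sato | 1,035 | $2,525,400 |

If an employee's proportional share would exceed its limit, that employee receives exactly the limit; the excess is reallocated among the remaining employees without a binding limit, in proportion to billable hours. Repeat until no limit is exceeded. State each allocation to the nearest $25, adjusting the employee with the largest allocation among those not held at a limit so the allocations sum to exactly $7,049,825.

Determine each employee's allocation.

Vance: $3,562,325 | Orozco: $962,100 | Sato: $2,525,400

Sum of billable hours: 2,427.
Pro-rata shares before constraints: Vance 3,183,604.53; Orozco 859,805.60; Sato 3,006,414.86.
Held at cap: Sato ($2,525,400); residual $4,524,425 reallocated over remaining billable hours 1,392.
Redistributed shares: Vance 3,562,334.63 → $3,562,325; Orozco 962,090.37 → $962,100.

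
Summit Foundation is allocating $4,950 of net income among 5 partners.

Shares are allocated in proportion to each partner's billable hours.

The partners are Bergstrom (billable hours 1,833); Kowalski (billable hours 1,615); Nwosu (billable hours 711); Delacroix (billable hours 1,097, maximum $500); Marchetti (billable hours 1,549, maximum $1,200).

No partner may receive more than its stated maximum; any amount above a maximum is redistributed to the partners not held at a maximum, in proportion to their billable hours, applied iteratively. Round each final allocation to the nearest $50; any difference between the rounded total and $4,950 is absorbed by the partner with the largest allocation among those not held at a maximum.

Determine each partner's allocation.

Total billable hours = 6,805.
Unconstrained shares: Bergstrom 1,333.34; Kowalski 1,174.76; Nwosu 517.19; Delacroix 797.96; Marchetti 1,126.75.
Held at cap: Delacroix ($500); remaining pool $4,450 reallocated over remaining billable hours 5,708.
Held at cap: Marchetti ($1,200); remaining pool $3,250 reallocated over remaining billable hours 4,159.
Shares after redistribution: Bergstrom 1,432.38 → $1,450; Kowalski 1,262.02 → $1,250; Nwosu 555.60 → $550.

Bergstrom: $1,450; Kowalski: $1,250; Nwosu: $550; Delacroix: $500; Marchetti: $1,200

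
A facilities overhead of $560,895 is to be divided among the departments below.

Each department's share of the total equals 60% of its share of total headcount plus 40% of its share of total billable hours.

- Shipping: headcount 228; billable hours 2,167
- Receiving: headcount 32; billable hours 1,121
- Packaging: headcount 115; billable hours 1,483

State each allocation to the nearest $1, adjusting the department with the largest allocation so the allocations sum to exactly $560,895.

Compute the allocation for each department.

Headcount total 375; billable hours total 4,771.
Blended shares (60% headcount + 40% billable hours): Shipping 0.5465; Receiving 0.1452; Packaging 0.3083.
Unrounded shares: Shipping 306,518.45; Receiving 81,433.25; Packaging 172,943.29.
After rounding ($1): Shipping $306,518; Receiving $81,433; Packaging $172,943. Sum = $560,894.
Difference $560,895 − $560,894 = +$1 applied to largest allocation (Shipping): Shipping becomes $306,519.

Shipping: $306,519 · Receiving: $81,433 · Packaging: $172,943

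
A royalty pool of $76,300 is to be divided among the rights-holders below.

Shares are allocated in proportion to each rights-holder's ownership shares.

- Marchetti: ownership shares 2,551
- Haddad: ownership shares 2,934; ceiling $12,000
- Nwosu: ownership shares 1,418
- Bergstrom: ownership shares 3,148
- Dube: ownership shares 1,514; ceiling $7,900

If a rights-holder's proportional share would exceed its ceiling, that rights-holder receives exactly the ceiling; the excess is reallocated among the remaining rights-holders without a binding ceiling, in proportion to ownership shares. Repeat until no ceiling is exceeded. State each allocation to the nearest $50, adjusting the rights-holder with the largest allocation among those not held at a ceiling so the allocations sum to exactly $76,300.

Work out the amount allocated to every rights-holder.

Total ownership shares = 11,565.
Proportional shares (ignoring caps): Marchetti 16,830.20; Haddad 19,357.04; Nwosu 9,355.24; Bergstrom 20,768.91; Dube 9,988.60.
Capped: Haddad ($12,000), Dube ($7,900); remaining pool $56,400 reallocated over remaining ownership shares 7,117.
Redistributed shares: Marchetti 20,215.88 → $20,200; Nwosu 11,237.21 → $11,250; Bergstrom 24,946.92 → $24,950.

Marchetti: $20,200 · Haddad: $12,000 · Nwosu: $11,250 · Bergstrom: $24,950 · Dube: $7,900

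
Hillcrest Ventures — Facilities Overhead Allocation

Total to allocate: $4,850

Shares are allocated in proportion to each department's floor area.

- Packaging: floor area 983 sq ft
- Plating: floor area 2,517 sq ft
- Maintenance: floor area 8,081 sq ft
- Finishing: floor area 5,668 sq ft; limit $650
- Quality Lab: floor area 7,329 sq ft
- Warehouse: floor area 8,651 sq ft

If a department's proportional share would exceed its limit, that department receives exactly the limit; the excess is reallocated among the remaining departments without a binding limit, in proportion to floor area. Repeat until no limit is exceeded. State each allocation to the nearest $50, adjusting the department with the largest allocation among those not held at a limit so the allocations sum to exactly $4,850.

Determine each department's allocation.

Total floor area = 33,229.
Proportional shares (ignoring caps): Packaging 143.48; Plating 367.37; Maintenance 1,179.48; Finishing 827.28; Quality Lab 1,069.72; Warehouse 1,262.67.
Capped: Finishing ($650); residual $4,200 reallocated over remaining floor area 27,561.
Shares after redistribution: Packaging 149.80 → $150; Plating 383.56 → $400; Maintenance 1,231.46 → $1,250; Quality Lab 1,116.86 → $1,100; Warehouse 1,318.32 → $1,300.

Packaging: $150; Plating: $400; Maintenance: $1,250; Finishing: $650; Quality Lab: $1,100; Warehouse: $1,300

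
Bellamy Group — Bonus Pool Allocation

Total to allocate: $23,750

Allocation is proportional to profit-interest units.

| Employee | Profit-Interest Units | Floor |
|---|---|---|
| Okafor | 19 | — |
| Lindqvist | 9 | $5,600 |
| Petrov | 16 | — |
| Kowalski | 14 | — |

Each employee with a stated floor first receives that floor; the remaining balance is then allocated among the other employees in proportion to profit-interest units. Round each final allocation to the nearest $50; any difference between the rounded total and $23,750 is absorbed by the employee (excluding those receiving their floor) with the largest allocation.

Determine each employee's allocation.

Minimums first: Lindqvist $5,600. Residual $18,150.
Residual split over remaining profit-interest units 49: Okafor 7,037.76 → $7,050; Petrov 5,926.53 → $5,950; Kowalski 5,185.71 → $5,200.
Rounding difference −$50 applied to Okafor → $7,000.

Okafor: $7,000 · Lindqvist: $5,600 · Petrov: $5,950 · Kowalski: $5,200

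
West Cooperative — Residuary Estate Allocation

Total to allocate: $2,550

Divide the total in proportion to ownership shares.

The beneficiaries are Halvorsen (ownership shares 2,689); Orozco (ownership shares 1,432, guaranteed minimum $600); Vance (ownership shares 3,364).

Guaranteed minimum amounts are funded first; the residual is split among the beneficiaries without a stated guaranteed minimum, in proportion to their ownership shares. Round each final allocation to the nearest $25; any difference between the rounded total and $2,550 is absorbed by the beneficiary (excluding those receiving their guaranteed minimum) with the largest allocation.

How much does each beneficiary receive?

Halvorsen: $875 | Orozco: $600 | Vance: $1,075

Fund the minimums — Orozco $600. Balance $1,950.
Balance split over remaining ownership shares 6,053: Halvorsen 866.27 → $875; Vance 1,083.73 → $1,075.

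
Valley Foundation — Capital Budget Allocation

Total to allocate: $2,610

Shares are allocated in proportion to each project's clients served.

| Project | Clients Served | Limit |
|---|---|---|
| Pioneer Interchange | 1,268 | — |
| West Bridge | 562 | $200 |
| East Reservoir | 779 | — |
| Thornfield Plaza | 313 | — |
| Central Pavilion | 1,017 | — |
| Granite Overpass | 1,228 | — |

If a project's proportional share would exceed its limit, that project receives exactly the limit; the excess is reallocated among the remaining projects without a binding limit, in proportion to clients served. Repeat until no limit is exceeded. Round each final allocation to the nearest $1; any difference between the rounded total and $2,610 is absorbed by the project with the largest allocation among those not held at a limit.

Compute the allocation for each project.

Pioneer Interchange: $663 · West Bridge: $200 · East Reservoir: $408 · Thornfield Plaza: $164 · Central Pavilion: $532 · Granite Overpass: $643

Total clients served = 5,167.
Pro-rata shares before constraints: Pioneer Interchange 640.503; West Bridge 283.88; East Reservoir 393.495; Thornfield Plaza 158.11; Central Pavilion 513.72; Granite Overpass 620.30.
Held at cap: West Bridge ($200); residual $2,410 reallocated over remaining clients served 4,605.
Remaining shares: Pioneer Interchange 663.60 → $664; East Reservoir 407.69 → $408; Thornfield Plaza 163.81 → $164; Central Pavilion 532.24 → $532; Granite Overpass 642.67 → $643.
Rounding difference −$1 applied to Pioneer Interchange → $663.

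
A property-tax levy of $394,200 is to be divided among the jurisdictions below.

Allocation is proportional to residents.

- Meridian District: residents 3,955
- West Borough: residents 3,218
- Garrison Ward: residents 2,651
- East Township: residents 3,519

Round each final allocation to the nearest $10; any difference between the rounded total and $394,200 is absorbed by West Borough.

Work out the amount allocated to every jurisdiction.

Combined residents = 13,343.
Pro-rata amounts: Meridian District 3,955/13,343 × $394,200 = 116,844.86; West Borough 3,218/13,343 × $394,200 = 95,071.24; Garrison Ward 2,651/13,343 × $394,200 = 78,320.03; East Township 3,519/13,343 × $394,200 = 103,963.86.
At nearest $10: Meridian District $116,840; West Borough $95,070; Garrison Ward $78,320; East Township $103,960. Sum = $394,190.
Difference $394,200 − $394,190 = +$10 applied to West Borough: West Borough becomes $95,080.

Meridian District: $116,840 | West Borough: $95,080 | Garrison Ward: $78,320 | East Township: $103,960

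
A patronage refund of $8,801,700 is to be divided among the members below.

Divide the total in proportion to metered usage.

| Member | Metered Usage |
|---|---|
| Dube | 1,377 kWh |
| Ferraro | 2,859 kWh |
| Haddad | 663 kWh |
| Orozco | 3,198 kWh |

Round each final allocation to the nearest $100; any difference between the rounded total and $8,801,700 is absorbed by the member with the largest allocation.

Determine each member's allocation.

Dube: $1,496,800; Ferraro: $3,107,800; Haddad: $720,700; Orozco: $3,476,400

Sum of metered usage: 8,097.
Unrounded shares: Dube 1,377/8,097 × $8,801,700 = 1,496,843.39; Ferraro 2,859/8,097 × $8,801,700 = 3,107,825.16; Haddad 663/8,097 × $8,801,700 = 720,702.37; Orozco 3,198/8,097 × $8,801,700 = 3,476,329.08.
At nearest $100: Dube $1,496,800; Ferraro $3,107,800; Haddad $720,700; Orozco $3,476,300. Sum = $8,801,600.
Difference $8,801,700 − $8,801,600 = +$100 applied to largest allocation (Orozco): Orozco becomes $3,476,400.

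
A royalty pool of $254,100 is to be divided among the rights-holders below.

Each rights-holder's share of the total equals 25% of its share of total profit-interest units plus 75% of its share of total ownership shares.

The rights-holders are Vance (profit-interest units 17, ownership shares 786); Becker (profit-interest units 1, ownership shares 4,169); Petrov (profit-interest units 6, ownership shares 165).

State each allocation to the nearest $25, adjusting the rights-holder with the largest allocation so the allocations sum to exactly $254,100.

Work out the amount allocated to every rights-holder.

Totals — profit-interest units 24, ownership shares 5,120.
Blended shares (25% profit-interest units + 75% ownership shares): Vance 0.2922; Becker 0.6211; Petrov 0.0867.
Raw shares: Vance 74,253.12; Becker 157,824.06; Petrov 22,022.83.
Rounded to nearest $25: Vance $74,250; Becker $157,825; Petrov $22,025. Sum = $254,100.
Sum already equals the total — no adjustment.

Vance: $74,250; Becker: $157,825; Petrov: $22,025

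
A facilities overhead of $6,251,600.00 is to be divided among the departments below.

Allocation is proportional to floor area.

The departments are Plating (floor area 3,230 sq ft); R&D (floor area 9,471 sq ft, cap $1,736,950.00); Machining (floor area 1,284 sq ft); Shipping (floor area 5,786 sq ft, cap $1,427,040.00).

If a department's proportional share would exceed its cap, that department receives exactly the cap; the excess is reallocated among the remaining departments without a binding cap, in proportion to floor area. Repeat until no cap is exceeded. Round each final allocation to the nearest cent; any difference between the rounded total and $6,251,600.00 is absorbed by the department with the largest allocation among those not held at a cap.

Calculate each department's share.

Sum of floor area: 19,771.
Proportional shares (ignoring caps): Plating 1,021,327.6010; R&D 2,994,734.8945; Machining 406,001.4364; Shipping 1,829,536.0680.
Capped: R&D ($1,736,950.00), Shipping ($1,427,040.00); balance $3,087,610.00 reallocated over remaining floor area 4,514.
Remaining shares: Plating 2,209,344.3288 → $2,209,344.33; Machining 878,265.6712 → $878,265.67.

Plating: $2,209,344.33 · R&D: $1,736,950.00 · Machining: $878,265.67 · Shipping: $1,427,040.00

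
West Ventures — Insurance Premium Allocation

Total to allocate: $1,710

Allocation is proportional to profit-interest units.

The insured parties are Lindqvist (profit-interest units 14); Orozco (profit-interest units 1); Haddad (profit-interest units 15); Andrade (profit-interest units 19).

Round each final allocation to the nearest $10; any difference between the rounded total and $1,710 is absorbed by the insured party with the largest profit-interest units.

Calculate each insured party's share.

Sum of profit-interest units: 49.
Unrounded shares: Lindqvist 14/49 × $1,710 = 488.57; Orozco 1/49 × $1,710 = 34.90; Haddad 15/49 × $1,710 = 523.47; Andrade 19/49 × $1,710 = 663.06.
At nearest $10: Lindqvist $490; Orozco $30; Haddad $520; Andrade $660. Sum = $1,700.
Difference $1,710 − $1,700 = +$10 applied to largest profit-interest units (Andrade): Andrade becomes $670.

Lindqvist: $490 | Orozco: $30 | Haddad: $520 | Andrade: $670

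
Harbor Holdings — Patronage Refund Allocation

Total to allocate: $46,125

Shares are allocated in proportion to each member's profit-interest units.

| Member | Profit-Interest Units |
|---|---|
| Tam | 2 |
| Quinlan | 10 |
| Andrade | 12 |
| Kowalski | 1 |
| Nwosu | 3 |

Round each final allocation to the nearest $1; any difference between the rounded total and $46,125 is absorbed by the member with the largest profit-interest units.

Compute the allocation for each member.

Tam: $3,295 | Quinlan: $16,473 | Andrade: $19,768 | Kowalski: $1,647 | Nwosu: $4,942

Sum of profit-interest units: 2 + 10 + 12 + 1 + 3 = 28.
Proportional shares: Tam 3,294.64; Quinlan 16,473.21; Andrade 19,767.86; Kowalski 1,647.32; Nwosu 4,941.96.
Rounded to nearest $1: Tam $3,295; Quinlan $16,473; Andrade $19,768; Kowalski $1,647; Nwosu $4,942. Sum = $46,125.
Sum already equals the total — no adjustment.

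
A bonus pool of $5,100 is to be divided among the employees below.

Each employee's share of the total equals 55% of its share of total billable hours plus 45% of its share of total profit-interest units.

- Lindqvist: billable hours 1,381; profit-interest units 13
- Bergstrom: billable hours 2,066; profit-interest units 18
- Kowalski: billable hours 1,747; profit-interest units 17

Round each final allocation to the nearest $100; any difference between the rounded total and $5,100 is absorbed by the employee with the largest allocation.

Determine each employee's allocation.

Totals — billable hours 5,194, profit-interest units 48.
Combined weights (55% billable hours + 45% profit-interest units): Lindqvist 0.2681; Bergstrom 0.3875; Kowalski 0.3444.
Pro-rata amounts: Lindqvist 1,367.37; Bergstrom 1,976.36; Kowalski 1,756.27.
After rounding ($100): Lindqvist $1,400; Bergstrom $2,000; Kowalski $1,800. Sum = $5,200.
Difference $5,100 − $5,200 = −$100 applied to largest allocation (Bergstrom): Bergstrom becomes $1,900.

Lindqvist: $1,400 | Bergstrom: $1,900 | Kowalski: $1,800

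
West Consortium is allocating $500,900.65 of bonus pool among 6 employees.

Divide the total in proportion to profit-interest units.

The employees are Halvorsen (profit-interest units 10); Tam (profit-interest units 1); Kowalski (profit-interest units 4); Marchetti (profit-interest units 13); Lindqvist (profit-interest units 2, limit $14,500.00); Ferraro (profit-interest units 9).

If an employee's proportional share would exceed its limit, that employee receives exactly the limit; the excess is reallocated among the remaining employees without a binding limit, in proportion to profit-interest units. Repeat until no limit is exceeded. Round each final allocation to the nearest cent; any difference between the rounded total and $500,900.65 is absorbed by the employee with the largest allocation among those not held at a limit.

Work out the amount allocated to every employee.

Halvorsen: $131,459.64 · Tam: $13,145.96 · Kowalski: $52,583.85 · Marchetti: $170,897.53 · Lindqvist: $14,500.00 · Ferraro: $118,313.67

Combined profit-interest units = 39.
Pro-rata shares before constraints: Halvorsen 128,436.0641; Tam 12,843.6064; Kowalski 51,374.4256; Marchetti 166,966.8833; Lindqvist 25,687.2128; Ferraro 115,592.4577.
Cap binds for Lindqvist ($14,500.00); residual $486,400.65 reallocated over remaining profit-interest units 37.
Redistributed shares: Halvorsen 131,459.6351 → $131,459.64; Tam 13,145.9635 → $13,145.96; Kowalski 52,583.8541 → $52,583.85; Marchetti 170,897.5257 → $170,897.53; Ferraro 118,313.6716 → $118,313.67.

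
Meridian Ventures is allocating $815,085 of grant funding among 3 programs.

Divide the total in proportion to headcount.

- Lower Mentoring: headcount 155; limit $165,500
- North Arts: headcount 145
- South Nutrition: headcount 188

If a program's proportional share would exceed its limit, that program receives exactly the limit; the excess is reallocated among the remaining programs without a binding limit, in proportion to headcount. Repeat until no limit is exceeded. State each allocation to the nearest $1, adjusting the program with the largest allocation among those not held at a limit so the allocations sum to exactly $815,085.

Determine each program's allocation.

Headcount total: 488.
Unconstrained shares: Lower Mentoring 258,889.70; North Arts 242,187.14; South Nutrition 314,008.16.
Held at cap: Lower Mentoring ($165,500); residual $649,585 reallocated over remaining headcount 333.
Shares after redistribution: North Arts 282,852.33 → $282,852; South Nutrition 366,732.67 → $366,733.

Lower Mentoring: $165,500; North Arts: $282,852; South Nutrition: $366,733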